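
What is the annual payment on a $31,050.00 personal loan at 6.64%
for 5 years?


Formula: PMT = PV * r / (1 - (1+r)^(-n))
Denominator: 1 - (1 + 0.0664)^(-5) = 0.274898
Numerator: $31,050.00 * 0.0664 = 2061.72
PMT = 2061.72 / 0.274898 = $7,499.96

$7,499.96


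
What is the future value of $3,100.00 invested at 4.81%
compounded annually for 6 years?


Formula: FV = P * (1 + r)^n
Substituting: FV = $3,100.00 * (1 + 0.0481)^6
Growth factor: (1.0481)^6 = 1.325612
FV = $3,100.00 * 1.325612 = $4,109.40

$4,109.40


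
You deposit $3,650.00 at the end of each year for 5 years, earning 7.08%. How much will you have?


Formula: FV = PMT * ((1+r)^n - 1) / r
Growth factor: (1 + 0.0708)^5 = 1.407803
Numerator: 1.407803 - 1 = 0.407803
FV = $3,650.00 * 0.407803 / 0.0708 = $21,023.73

$21,023.73


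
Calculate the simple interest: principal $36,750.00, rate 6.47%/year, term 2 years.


Formula: I = P * r * t
Substituting: I = $36,750.00 * 0.0647 * 2
Step: I = $36,750.00 * 0.1294
I = $4,755.45

$4,755.45


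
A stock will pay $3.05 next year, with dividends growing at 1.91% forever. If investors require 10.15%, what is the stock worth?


Formula: P = D1 / (r - g)
Spread: r - g = 0.1015 - 0.0191 = 0.0824
Substituting: P = $3.05 / 0.0824
P = $37.01

$37.01


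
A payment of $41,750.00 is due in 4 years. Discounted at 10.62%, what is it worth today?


Formula: PV = FV / (1 + r)^n
Substituting: PV = $41,750.00 / (1 + 0.1062)^4
Discount factor: (1.1062)^4 = 1.497389
PV = $41,750.00 / 1.497389 = $27,881.87

$27,881.87


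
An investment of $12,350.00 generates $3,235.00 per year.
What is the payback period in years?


Formula: Payback = investment / annual cash flow
Substituting: Payback = $12,350.00 / $3,235.00
Payback = 3.8176 years

3.8176 years


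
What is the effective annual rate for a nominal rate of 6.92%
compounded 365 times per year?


Formula: EAR = (1 + r/m)^m - 1
Period rate: r/m = 0.0692 / 365 = 0.00019
Compounding: (1 + 0.00019)^365 = 1.071643
EAR = 1.071643 - 1 = 0.071643

0.071643


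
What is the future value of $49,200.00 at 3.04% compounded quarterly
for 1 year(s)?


Formula: FV = P * (1 + r/m)^(m*t)
Period rate: r/m = 0.0304 / 4 = 0.0076
Total periods: m*t = 4 * 1 = 4
Growth factor: (1 + 0.0076)^4 = 1.030748
FV = $49,200.00 * 1.030748 = $50,712.82

$50,712.82


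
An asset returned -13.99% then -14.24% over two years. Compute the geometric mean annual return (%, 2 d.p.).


Formula: Geometric mean = ((1+r1)*(1+r2))^(1/2) - 1
Product: (1 + -0.1399) * (1 + -0.1424) = 0.8601 * 0.8576 = 0.737622
Square root: 0.737622^0.5 = 0.858849
Geometric mean = 0.858849 - 1 = -0.141151
As percentage: -14.12%

-14.12%


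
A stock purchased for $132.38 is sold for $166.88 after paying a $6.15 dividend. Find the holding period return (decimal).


Formula: HPR = (P1 - P0 + D) / P0
Gain: $166.88 - $132.38 + $6.15 = $40.65
HPR = $40.65 / $132.38 = 0.3071

0.3071


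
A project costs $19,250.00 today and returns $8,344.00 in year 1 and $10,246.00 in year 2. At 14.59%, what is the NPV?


Formula: NPV = C0 + C1/(1+r) + C2/(1+r)^2
Discount C1: $8,344.00 / (1 + 0.1459) = $7,281.61
Discount C2: $10,246.00 / (1 + 0.1459)^2 = $7,802.99
NPV = -$19,250.00 + $7,281.61 + $7,802.99 = -$4,165.40

-$4,165.40


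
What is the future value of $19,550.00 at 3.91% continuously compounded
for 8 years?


Formula: FV = P * e^(r*t)
Exponent: r*t = 0.0391 * 8 = 0.3128
e^(0.3128) = 1.367248
FV = $19,550.00 * 1.367248 = $26,729.70

$26,729.70


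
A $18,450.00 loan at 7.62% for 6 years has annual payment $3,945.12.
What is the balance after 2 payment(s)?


Formula: Balance = PV*(1+r)^k - PMT*((1+r)^k - 1)/r
Growth: (1 + 0.0762)^2 = 1.158206
Accumulated factor: ((1+r)^k - 1)/r = 2.0762
Balance = $18,450.00 * 1.158206 - $3,945.12 * 2.0762
Balance = $13,178.05

$13,178.05


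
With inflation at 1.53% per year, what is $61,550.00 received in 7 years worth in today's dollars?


Formula: Real value = nominal / (1 + inflation)^years
Price level: (1 + 0.0153)^7 = 1.112143
Real value = $61,550.00 / 1.112143 = $55,343.59

$55,343.59


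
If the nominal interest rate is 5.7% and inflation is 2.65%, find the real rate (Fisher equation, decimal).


Formula: (1 + r_real) = (1 + r_nom) / (1 + inflation)
Substituting: (1 + r_real) = 1.057 / 1.0265
(1 + r_real) = 1.029713
r_real = 1.029713 - 1 = 0.029713

0.029713


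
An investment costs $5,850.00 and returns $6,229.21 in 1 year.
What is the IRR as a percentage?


Formula: IRR = C1/C0 - 1
Substituting: IRR = $6,229.21 / $5,850.00 - 1
Ratio: 1.064822 - 1 = 0.064822
IRR = 6.4822%

6.4822%


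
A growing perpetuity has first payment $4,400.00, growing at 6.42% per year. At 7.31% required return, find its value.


Formula: PV = C / (r - g)
Spread: r - g = 0.0731 - 0.0642 = 0.0089
Substituting: PV = $4,400.00 / 0.0089
PV = $494,382.02

$494,382.02


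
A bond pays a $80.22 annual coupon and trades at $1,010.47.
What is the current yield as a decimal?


Formula: Current yield = annual coupon / price
Substituting: CY = $80.22 / $1,010.47
CY = 0.079389

0.079389


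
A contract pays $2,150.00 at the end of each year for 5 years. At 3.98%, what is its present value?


Formula: PV = PMT * (1 - (1+r)^(-n)) / r
Discount factor: (1 + 0.0398)^(-5) = 0.822718
Bracket: 1 - 0.822718 = 0.177282
PV = $2,150.00 * 0.177282 / 0.0398 = $9,576.80

$9,576.80


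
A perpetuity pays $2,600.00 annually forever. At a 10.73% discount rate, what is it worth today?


Formula: PV = C / r
Substituting: PV = $2,600.00 / 0.1073
PV = $24,231.13

$24,231.13


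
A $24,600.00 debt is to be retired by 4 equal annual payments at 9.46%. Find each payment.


Formula: PMT = PV * r / (1 - (1+r)^(-n))
Denominator: 1 - (1 + 0.0946)^(-4) = 0.303408
Numerator: $24,600.00 * 0.0946 = 2327.16
PMT = 2327.16 / 0.303408 = $7,670.06

$7,670.06


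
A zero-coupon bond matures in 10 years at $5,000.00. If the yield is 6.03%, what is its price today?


Formula: Price = FV / (1 + r)^n
Substituting: Price = $5,000.00 / (1 + 0.0603)^10
Discount factor: (1.0603)^10 = 1.795923
Price = $5,000.00 / 1.795923 = $2,784.08

$2,784.08


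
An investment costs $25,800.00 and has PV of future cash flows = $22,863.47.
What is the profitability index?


Formula: PI = PV(cash flows) / initial investment
Substituting: PI = $22,863.47 / $25,800.00
PI = 0.8862

0.8862


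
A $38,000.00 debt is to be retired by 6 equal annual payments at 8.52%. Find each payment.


Formula: PMT = PV * r / (1 - (1+r)^(-n))
Denominator: 1 - (1 + 0.0852)^(-6) = 0.387732
Numerator: $38,000.00 * 0.0852 = 3237.6
PMT = 3237.6 / 0.387732 = $8,350.09

$8,350.09


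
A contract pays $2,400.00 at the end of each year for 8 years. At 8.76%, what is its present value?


Formula: PV = PMT * (1 - (1+r)^(-n)) / r
Discount factor: (1 + 0.0876)^(-8) = 0.510795
Bracket: 1 - 0.510795 = 0.489205
PV = $2,400.00 * 0.489205 / 0.0876 = $13,402.88

$13,402.88


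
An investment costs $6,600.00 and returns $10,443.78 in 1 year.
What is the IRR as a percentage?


Formula: IRR = C1/C0 - 1
Substituting: IRR = $10,443.78 / $6,600.00 - 1
Ratio: 1.582391 - 1 = 0.582391
IRR = 58.2391%

58.2391%


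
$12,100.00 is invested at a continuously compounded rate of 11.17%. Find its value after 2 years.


Formula: FV = P * e^(r*t)
Exponent: r*t = 0.1117 * 2 = 0.2234
e^(0.2234) = 1.250321
FV = $12,100.00 * 1.250321 = $15,128.88

$15,128.88


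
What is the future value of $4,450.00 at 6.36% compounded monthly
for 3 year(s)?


Formula: FV = P * (1 + r/m)^(m*t)
Period rate: r/m = 0.0636 / 12 = 0.0053
Total periods: m*t = 12 * 3 = 36
Growth factor: (1 + 0.0053)^36 = 1.209608
FV = $4,450.00 * 1.209608 = $5,382.75

$5,382.75


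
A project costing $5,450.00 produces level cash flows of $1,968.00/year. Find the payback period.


Formula: Payback = investment / annual cash flow
Substituting: Payback = $5,450.00 / $1,968.00
Payback = 2.7693 years

2.7693 years


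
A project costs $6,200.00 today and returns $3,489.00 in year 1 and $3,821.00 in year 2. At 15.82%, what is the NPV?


Formula: NPV = C0 + C1/(1+r) + C2/(1+r)^2
Discount C1: $3,489.00 / (1 + 0.1582) = $3,012.43
Discount C2: $3,821.00 / (1 + 0.1582)^2 = $2,848.46
NPV = -$6,200.00 + $3,012.43 + $2,848.46 = -$339.11

-$339.11


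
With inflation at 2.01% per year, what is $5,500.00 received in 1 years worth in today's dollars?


Formula: Real value = nominal / (1 + inflation)^years
Price level: (1 + 0.0201)^1 = 1.0201
Real value = $5,500.00 / 1.0201 = $5,391.63

$5,391.63


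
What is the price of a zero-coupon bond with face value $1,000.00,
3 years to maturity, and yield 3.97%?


Formula: Price = FV / (1 + r)^n
Substituting: Price = $1,000.00 / (1 + 0.0397)^3
Discount factor: (1.0397)^3 = 1.123891
Price = $1,000.00 / 1.123891 = $889.77

$889.77


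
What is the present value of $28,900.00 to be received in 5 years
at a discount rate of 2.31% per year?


Formula: PV = FV / (1 + r)^n
Substituting: PV = $28,900.00 / (1 + 0.0231)^5
Discount factor: (1.0231)^5 = 1.120961
PV = $28,900.00 / 1.120961 = $25,781.45

$25,781.45


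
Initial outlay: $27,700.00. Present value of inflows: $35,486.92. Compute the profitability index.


Formula: PI = PV(cash flows) / initial investment
Substituting: PI = $35,486.92 / $27,700.00
PI = 1.2811

1.2811


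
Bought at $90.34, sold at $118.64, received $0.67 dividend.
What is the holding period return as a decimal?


Formula: HPR = (P1 - P0 + D) / P0
Gain: $118.64 - $90.34 + $0.67 = $28.97
HPR = $28.97 / $90.34 = 0.3207

0.3207


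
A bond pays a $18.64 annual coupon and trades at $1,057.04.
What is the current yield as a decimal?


Formula: Current yield = annual coupon / price
Substituting: CY = $18.64 / $1,057.04
CY = 0.017634

0.017634


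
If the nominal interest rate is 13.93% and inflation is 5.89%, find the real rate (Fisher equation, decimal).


Formula: (1 + r_real) = (1 + r_nom) / (1 + inflation)
Substituting: (1 + r_real) = 1.1393 / 1.0589
(1 + r_real) = 1.075928
r_real = 1.075928 - 1 = 0.075928

0.075928


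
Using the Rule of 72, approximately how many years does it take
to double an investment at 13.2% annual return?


Formula: Years ≈ 72 / r
Substituting: Years ≈ 72 / 13.2
Years ≈ 5.5

5.5 years


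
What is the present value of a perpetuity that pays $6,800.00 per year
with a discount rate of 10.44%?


Formula: PV = C / r
Substituting: PV = $6,800.00 / 0.1044
PV = $65,134.10

$65,134.10


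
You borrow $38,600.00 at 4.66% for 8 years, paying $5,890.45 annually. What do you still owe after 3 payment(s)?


Formula: Balance = PV*(1+r)^k - PMT*((1+r)^k - 1)/r
Growth: (1 + 0.0466)^3 = 1.146416
Accumulated factor: ((1+r)^k - 1)/r = 3.141972
Balance = $38,600.00 * 1.146416 - $5,890.45 * 3.141972
Balance = $25,744.03

$25,744.03


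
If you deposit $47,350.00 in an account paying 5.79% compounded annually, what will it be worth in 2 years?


Formula: FV = P * (1 + r)^n
Substituting: FV = $47,350.00 * (1 + 0.0579)^2
Growth factor: (1.0579)^2 = 1.119152
FV = $47,350.00 * 1.119152 = $52,991.87

$52,991.87


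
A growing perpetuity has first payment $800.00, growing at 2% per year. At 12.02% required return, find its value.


Formula: PV = C / (r - g)
Spread: r - g = 0.1202 - 0.02 = 0.1002
Substituting: PV = $800.00 / 0.1002
PV = $7,984.03

$7,984.03


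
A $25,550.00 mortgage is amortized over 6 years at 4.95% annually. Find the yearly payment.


Formula: PMT = PV * r / (1 - (1+r)^(-n))
Denominator: 1 - (1 + 0.0495)^(-6) = 0.251649
Numerator: $25,550.00 * 0.0495 = 1264.725
PMT = 1264.725 / 0.251649 = $5,025.75

$5,025.75


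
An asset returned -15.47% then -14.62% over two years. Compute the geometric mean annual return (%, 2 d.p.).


Formula: Geometric mean = ((1+r1)*(1+r2))^(1/2) - 1
Product: (1 + -0.1547) * (1 + -0.1462) = 0.8453 * 0.8538 = 0.721717
Square root: 0.721717^0.5 = 0.849539
Geometric mean = 0.849539 - 1 = -0.150461
As percentage: -15.05%

-15.05%


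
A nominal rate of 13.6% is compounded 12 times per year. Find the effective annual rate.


Formula: EAR = (1 + r/m)^m - 1
Period rate: r/m = 0.136 / 12 = 0.011333
Compounding: (1 + 0.011333)^12 = 1.144806
EAR = 1.144806 - 1 = 0.144806

0.144806


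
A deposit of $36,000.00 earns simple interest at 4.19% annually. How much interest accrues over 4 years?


Formula: I = P * r * t
Substituting: I = $36,000.00 * 0.0419 * 4
Step: I = $36,000.00 * 0.1676
I = $6,033.60

$6,033.60


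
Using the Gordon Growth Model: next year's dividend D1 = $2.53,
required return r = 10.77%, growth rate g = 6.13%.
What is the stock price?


Formula: P = D1 / (r - g)
Spread: r - g = 0.1077 - 0.0613 = 0.0464
Substituting: P = $2.53 / 0.0464
P = $54.53

$54.53


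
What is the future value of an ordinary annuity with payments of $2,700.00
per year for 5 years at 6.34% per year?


Formula: FV = PMT * ((1+r)^n - 1) / r
Growth factor: (1 + 0.0634)^5 = 1.359826
Numerator: 1.359826 - 1 = 0.359826
FV = $2,700.00 * 0.359826 / 0.0634 = $15,323.81

$15,323.81


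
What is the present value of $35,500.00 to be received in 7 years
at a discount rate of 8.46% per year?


Formula: PV = FV / (1 + r)^n
Substituting: PV = $35,500.00 / (1 + 0.0846)^7
Discount factor: (1.0846)^7 = 1.765579
PV = $35,500.00 / 1.765579 = $20,106.72

$20,106.72


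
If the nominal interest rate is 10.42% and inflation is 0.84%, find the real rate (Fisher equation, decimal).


Formula: (1 + r_real) = (1 + r_nom) / (1 + inflation)
Substituting: (1 + r_real) = 1.1042 / 1.0084
(1 + r_real) = 1.095002
r_real = 1.095002 - 1 = 0.095002

0.095002


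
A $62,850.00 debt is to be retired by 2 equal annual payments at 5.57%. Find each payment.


Formula: PMT = PV * r / (1 - (1+r)^(-n))
Denominator: 1 - (1 + 0.0557)^(-2) = 0.102739
Numerator: $62,850.00 * 0.0557 = 3500.745
PMT = 3500.745 / 0.102739 = $34,074.27

$34,074.27


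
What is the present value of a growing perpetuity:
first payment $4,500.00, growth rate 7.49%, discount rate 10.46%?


Formula: PV = C / (r - g)
Spread: r - g = 0.1046 - 0.0749 = 0.0297
Substituting: PV = $4,500.00 / 0.0297
PV = $151,515.15

$151,515.15


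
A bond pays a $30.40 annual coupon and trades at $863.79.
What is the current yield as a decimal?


Formula: Current yield = annual coupon / price
Substituting: CY = $30.40 / $863.79
CY = 0.035194

0.035194


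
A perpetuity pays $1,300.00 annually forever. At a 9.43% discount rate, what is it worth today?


Formula: PV = C / r
Substituting: PV = $1,300.00 / 0.0943
PV = $13,785.79

$13,785.79


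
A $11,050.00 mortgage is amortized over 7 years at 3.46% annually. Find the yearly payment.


Formula: PMT = PV * r / (1 - (1+r)^(-n))
Denominator: 1 - (1 + 0.0346)^(-7) = 0.211879
Numerator: $11,050.00 * 0.0346 = 382.33
PMT = 382.33 / 0.211879 = $1,804.47

$1,804.47


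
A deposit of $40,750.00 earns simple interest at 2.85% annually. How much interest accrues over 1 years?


Formula: I = P * r * t
Substituting: I = $40,750.00 * 0.0285 * 1
Step: I = $40,750.00 * 0.0285
I = $1,161.38

$1,161.38


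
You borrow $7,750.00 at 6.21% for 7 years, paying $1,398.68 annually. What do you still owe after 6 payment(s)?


Formula: Balance = PV*(1+r)^k - PMT*((1+r)^k - 1)/r
Growth: (1 + 0.0621)^6 = 1.435464
Accumulated factor: ((1+r)^k - 1)/r = 7.012311
Balance = $7,750.00 * 1.435464 - $1,398.68 * 7.012311
Balance = $1,316.87

$1,316.87


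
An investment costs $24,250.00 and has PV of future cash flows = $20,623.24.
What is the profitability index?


Formula: PI = PV(cash flows) / initial investment
Substituting: PI = $20,623.24 / $24,250.00
PI = 0.8504

0.8504


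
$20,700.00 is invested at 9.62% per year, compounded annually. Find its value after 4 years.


Formula: FV = P * (1 + r)^n
Substituting: FV = $20,700.00 * (1 + 0.0962)^4
Growth factor: (1.0962)^4 = 1.443973
FV = $20,700.00 * 1.443973 = $29,890.25

$29,890.25


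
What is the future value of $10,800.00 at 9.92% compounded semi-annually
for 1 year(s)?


Formula: FV = P * (1 + r/m)^(m*t)
Period rate: r/m = 0.0992 / 2 = 0.0496
Total periods: m*t = 2 * 1 = 2
Growth factor: (1 + 0.0496)^2 = 1.10166
FV = $10,800.00 * 1.10166 = $11,897.93

$11,897.93


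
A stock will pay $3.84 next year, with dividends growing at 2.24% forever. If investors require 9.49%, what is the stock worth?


Formula: P = D1 / (r - g)
Spread: r - g = 0.0949 - 0.0224 = 0.0725
Substituting: P = $3.84 / 0.0725
P = $52.97

$52.97


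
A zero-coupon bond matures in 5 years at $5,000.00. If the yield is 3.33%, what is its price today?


Formula: Price = FV / (1 + r)^n
Substituting: Price = $5,000.00 / (1 + 0.0333)^5
Discount factor: (1.0333)^5 = 1.177964
Price = $5,000.00 / 1.177964 = $4,244.61

$4,244.61


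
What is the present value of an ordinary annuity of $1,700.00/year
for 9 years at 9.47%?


Formula: PV = PMT * (1 - (1+r)^(-n)) / r
Discount factor: (1 + 0.0947)^(-9) = 0.442939
Bracket: 1 - 0.442939 = 0.557061
PV = $1,700.00 * 0.557061 / 0.0947 = $10,000.04

$10,000.04


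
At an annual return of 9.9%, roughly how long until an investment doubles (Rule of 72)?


Formula: Years ≈ 72 / r
Substituting: Years ≈ 72 / 9.9
Years ≈ 7.3

7.3 years


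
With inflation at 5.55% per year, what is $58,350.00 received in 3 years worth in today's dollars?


Formula: Real value = nominal / (1 + inflation)^years
Price level: (1 + 0.0555)^3 = 1.175912
Real value = $58,350.00 / 1.175912 = $49,621.07

$49,621.07


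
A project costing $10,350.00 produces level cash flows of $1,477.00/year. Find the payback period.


Formula: Payback = investment / annual cash flow
Substituting: Payback = $10,350.00 / $1,477.00
Payback = 7.0074 years

7.0074 years


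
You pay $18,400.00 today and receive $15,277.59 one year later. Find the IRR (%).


Formula: IRR = C1/C0 - 1
Substituting: IRR = $15,277.59 / $18,400.00 - 1
Ratio: 0.830304 - 1 = -0.169696
IRR = -16.9696%

-16.9696%


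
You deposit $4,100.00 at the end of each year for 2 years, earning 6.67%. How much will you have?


Formula: FV = PMT * ((1+r)^n - 1) / r
Growth factor: (1 + 0.0667)^2 = 1.137849
Numerator: 1.137849 - 1 = 0.137849
FV = $4,100.00 * 0.137849 / 0.0667 = $8,473.47

$8,473.47


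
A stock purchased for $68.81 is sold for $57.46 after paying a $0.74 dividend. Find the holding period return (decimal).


Formula: HPR = (P1 - P0 + D) / P0
Gain: $57.46 - $68.81 + $0.74 = -$10.61
HPR = -$10.61 / $68.81 = -0.1542

-0.1542


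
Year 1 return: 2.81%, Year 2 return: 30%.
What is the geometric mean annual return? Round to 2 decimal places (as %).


Formula: Geometric mean = ((1+r1)*(1+r2))^(1/2) - 1
Product: (1 + 0.0281) * (1 + 0.3) = 1.0281 * 1.3 = 1.33653
Square root: 1.33653^0.5 = 1.156084
Geometric mean = 1.156084 - 1 = 0.156084
As percentage: 15.61%

15.61%


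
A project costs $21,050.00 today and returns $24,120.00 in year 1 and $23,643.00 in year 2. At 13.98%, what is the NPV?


Formula: NPV = C0 + C1/(1+r) + C2/(1+r)^2
Discount C1: $24,120.00 / (1 + 0.1398) = $21,161.61
Discount C2: $23,643.00 / (1 + 0.1398)^2 = $18,198.91
NPV = -$21,050.00 + $21,161.61 + $18,198.91 = $18,310.51

$18,310.51


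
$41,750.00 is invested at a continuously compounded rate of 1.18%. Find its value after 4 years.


Formula: FV = P * e^(r*t)
Exponent: r*t = 0.0118 * 4 = 0.0472
e^(0.0472) = 1.048332
FV = $41,750.00 * 1.048332 = $43,767.85

$43,767.85


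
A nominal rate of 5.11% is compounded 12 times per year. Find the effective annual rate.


Formula: EAR = (1 + r/m)^m - 1
Period rate: r/m = 0.0511 / 12 = 0.004258
Compounding: (1 + 0.004258)^12 = 1.052314
EAR = 1.052314 - 1 = 0.052314

0.052314


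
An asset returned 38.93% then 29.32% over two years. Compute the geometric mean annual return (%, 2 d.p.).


Formula: Geometric mean = ((1+r1)*(1+r2))^(1/2) - 1
Product: (1 + 0.3893) * (1 + 0.2932) = 1.3893 * 1.2932 = 1.796643
Square root: 1.796643^0.5 = 1.340389
Geometric mean = 1.340389 - 1 = 0.340389
As percentage: 34.04%

34.04%


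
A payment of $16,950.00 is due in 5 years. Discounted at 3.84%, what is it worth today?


Formula: PV = FV / (1 + r)^n
Substituting: PV = $16,950.00 / (1 + 0.0384)^5
Discount factor: (1.0384)^5 = 1.207323
PV = $16,950.00 / 1.207323 = $14,039.33

$14,039.33


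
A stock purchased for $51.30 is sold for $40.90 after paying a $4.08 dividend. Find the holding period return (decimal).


Formula: HPR = (P1 - P0 + D) / P0
Gain: $40.90 - $51.30 + $4.08 = -$6.32
HPR = -$6.32 / $51.30 = -0.1232

-0.1232


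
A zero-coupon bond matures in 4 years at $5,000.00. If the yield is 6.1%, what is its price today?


Formula: Price = FV / (1 + r)^n
Substituting: Price = $5,000.00 / (1 + 0.061)^4
Discount factor: (1.061)^4 = 1.267248
Price = $5,000.00 / 1.267248 = $3,945.56

$3,945.56


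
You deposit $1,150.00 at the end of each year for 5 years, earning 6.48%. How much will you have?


Formula: FV = PMT * ((1+r)^n - 1) / r
Growth factor: (1 + 0.0648)^5 = 1.368801
Numerator: 1.368801 - 1 = 0.368801
FV = $1,150.00 * 0.368801 / 0.0648 = $6,545.07

$6,545.07


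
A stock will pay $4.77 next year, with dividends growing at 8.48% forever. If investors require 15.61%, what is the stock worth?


Formula: P = D1 / (r - g)
Spread: r - g = 0.1561 - 0.0848 = 0.0713
Substituting: P = $4.77 / 0.0713
P = $66.90

$66.90


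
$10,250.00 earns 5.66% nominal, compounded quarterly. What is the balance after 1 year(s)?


Formula: FV = P * (1 + r/m)^(m*t)
Period rate: r/m = 0.0566 / 4 = 0.01415
Total periods: m*t = 4 * 1 = 4
Growth factor: (1 + 0.01415)^4 = 1.057813
FV = $10,250.00 * 1.057813 = $10,842.58

$10,842.58


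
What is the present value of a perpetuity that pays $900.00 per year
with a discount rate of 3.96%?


Formula: PV = C / r
Substituting: PV = $900.00 / 0.0396
PV = $22,727.27

$22,727.27


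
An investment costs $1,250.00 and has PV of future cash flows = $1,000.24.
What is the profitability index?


Formula: PI = PV(cash flows) / initial investment
Substituting: PI = $1,000.24 / $1,250.00
PI = 0.8002

0.8002


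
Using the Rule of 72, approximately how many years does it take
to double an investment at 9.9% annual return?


Formula: Years ≈ 72 / r
Substituting: Years ≈ 72 / 9.9
Years ≈ 7.3

7.3 years


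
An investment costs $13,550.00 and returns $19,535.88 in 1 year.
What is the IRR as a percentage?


Formula: IRR = C1/C0 - 1
Substituting: IRR = $19,535.88 / $13,550.00 - 1
Ratio: 1.441762 - 1 = 0.441762
IRR = 44.1762%

44.1762%


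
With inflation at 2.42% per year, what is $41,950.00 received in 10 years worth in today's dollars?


Formula: Real value = nominal / (1 + inflation)^years
Price level: (1 + 0.0242)^10 = 1.270129
Real value = $41,950.00 / 1.270129 = $33,028.15

$33,028.15


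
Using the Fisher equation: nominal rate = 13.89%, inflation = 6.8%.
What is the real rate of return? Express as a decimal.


Formula: (1 + r_real) = (1 + r_nom) / (1 + inflation)
Substituting: (1 + r_real) = 1.1389 / 1.068
(1 + r_real) = 1.066386
r_real = 1.066386 - 1 = 0.066386

0.066386


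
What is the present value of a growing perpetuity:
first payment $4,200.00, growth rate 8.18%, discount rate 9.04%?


Formula: PV = C / (r - g)
Spread: r - g = 0.0904 - 0.0818 = 0.0086
Substituting: PV = $4,200.00 / 0.0086
PV = $488,372.09

$488,372.09


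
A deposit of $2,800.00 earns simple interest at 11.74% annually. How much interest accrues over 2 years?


Formula: I = P * r * t
Substituting: I = $2,800.00 * 0.1174 * 2
Step: I = $2,800.00 * 0.2348
I = $657.44

$657.44


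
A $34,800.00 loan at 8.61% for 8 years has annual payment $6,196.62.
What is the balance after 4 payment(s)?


Formula: Balance = PV*(1+r)^k - PMT*((1+r)^k - 1)/r
Growth: (1 + 0.0861)^4 = 1.391487
Accumulated factor: ((1+r)^k - 1)/r = 4.546891
Balance = $34,800.00 * 1.391487 - $6,196.62 * 4.546891
Balance = $20,248.40

$20,248.40


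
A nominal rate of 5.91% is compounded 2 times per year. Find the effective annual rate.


Formula: EAR = (1 + r/m)^m - 1
Period rate: r/m = 0.0591 / 2 = 0.02955
Compounding: (1 + 0.02955)^2 = 1.059973
EAR = 1.059973 - 1 = 0.059973

0.059973


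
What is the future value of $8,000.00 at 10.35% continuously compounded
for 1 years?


Formula: FV = P * e^(r*t)
Exponent: r*t = 0.1035 * 1 = 0.1035
e^(0.1035) = 1.109046
FV = $8,000.00 * 1.109046 = $8,872.37

$8,872.37


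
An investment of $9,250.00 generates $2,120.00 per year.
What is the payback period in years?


Formula: Payback = investment / annual cash flow
Substituting: Payback = $9,250.00 / $2,120.00
Payback = 4.3632 years

4.3632 years


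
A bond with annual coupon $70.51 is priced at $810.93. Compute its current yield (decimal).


Formula: Current yield = annual coupon / price
Substituting: CY = $70.51 / $810.93
CY = 0.08695

0.08695


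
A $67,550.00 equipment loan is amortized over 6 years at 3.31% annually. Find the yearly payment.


Formula: PMT = PV * r / (1 - (1+r)^(-n))
Denominator: 1 - (1 + 0.0331)^(-6) = 0.177481
Numerator: $67,550.00 * 0.0331 = 2235.905
PMT = 2235.905 / 0.177481 = $12,597.98

$12,597.98


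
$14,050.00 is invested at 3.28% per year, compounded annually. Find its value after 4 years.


Formula: FV = P * (1 + r)^n
Substituting: FV = $14,050.00 * (1 + 0.0328)^4
Growth factor: (1.0328)^4 = 1.137797
FV = $14,050.00 * 1.137797 = $15,986.05

$15,986.05


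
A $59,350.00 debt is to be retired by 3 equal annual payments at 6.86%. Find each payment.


Formula: PMT = PV * r / (1 - (1+r)^(-n))
Denominator: 1 - (1 + 0.0686)^(-3) = 0.18049
Numerator: $59,350.00 * 0.0686 = 4071.41
PMT = 4071.41 / 0.18049 = $22,557.59

$22,557.59


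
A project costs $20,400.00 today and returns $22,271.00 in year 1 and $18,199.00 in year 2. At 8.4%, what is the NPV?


Formula: NPV = C0 + C1/(1+r) + C2/(1+r)^2
Discount C1: $22,271.00 / (1 + 0.084) = $20,545.20
Discount C2: $18,199.00 / (1 + 0.084)^2 = $15,487.77
NPV = -$20,400.00 + $20,545.20 + $15,487.77 = $15,632.98

$15,632.98


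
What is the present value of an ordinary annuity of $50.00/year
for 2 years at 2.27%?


Formula: PV = PMT * (1 - (1+r)^(-n)) / r
Discount factor: (1 + 0.0227)^(-2) = 0.9561
Bracket: 1 - 0.9561 = 0.0439
PV = $50.00 * 0.0439 / 0.0227 = $96.70

$96.70


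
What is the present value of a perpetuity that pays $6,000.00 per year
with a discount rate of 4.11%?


Formula: PV = C / r
Substituting: PV = $6,000.00 / 0.0411
PV = $145,985.40

$145,985.40


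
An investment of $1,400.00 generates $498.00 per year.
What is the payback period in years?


Formula: Payback = investment / annual cash flow
Substituting: Payback = $1,400.00 / $498.00
Payback = 2.8112 years

2.8112 years


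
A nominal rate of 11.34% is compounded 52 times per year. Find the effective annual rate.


Formula: EAR = (1 + r/m)^m - 1
Period rate: r/m = 0.1134 / 52 = 0.002181
Compounding: (1 + 0.002181)^52 = 1.119942
EAR = 1.119942 - 1 = 0.119942

0.119942


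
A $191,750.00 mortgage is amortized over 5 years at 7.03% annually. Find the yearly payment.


Formula: PMT = PV * r / (1 - (1+r)^(-n))
Denominator: 1 - (1 + 0.0703)^(-5) = 0.288012
Numerator: $191,750.00 * 0.0703 = 13480.025
PMT = 13480.025 / 0.288012 = $46,803.61

$46,803.61


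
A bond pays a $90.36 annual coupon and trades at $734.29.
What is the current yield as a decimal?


Formula: Current yield = annual coupon / price
Substituting: CY = $90.36 / $734.29
CY = 0.123058

0.123058


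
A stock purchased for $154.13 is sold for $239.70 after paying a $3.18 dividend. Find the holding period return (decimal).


Formula: HPR = (P1 - P0 + D) / P0
Gain: $239.70 - $154.13 + $3.18 = $88.75
HPR = $88.75 / $154.13 = 0.5758

0.5758


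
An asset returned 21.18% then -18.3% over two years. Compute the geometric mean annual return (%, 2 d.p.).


Formula: Geometric mean = ((1+r1)*(1+r2))^(1/2) - 1
Product: (1 + 0.2118) * (1 + -0.183) = 1.2118 * 0.817 = 0.990041
Square root: 0.990041^0.5 = 0.995008
Geometric mean = 0.995008 - 1 = -0.004992
As percentage: -0.50%

-0.50%


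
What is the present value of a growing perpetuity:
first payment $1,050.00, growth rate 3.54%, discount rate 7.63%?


Formula: PV = C / (r - g)
Spread: r - g = 0.0763 - 0.0354 = 0.0409
Substituting: PV = $1,050.00 / 0.0409
PV = $25,672.37

$25,672.37


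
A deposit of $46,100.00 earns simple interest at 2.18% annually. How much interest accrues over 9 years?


Formula: I = P * r * t
Substituting: I = $46,100.00 * 0.0218 * 9
Step: I = $46,100.00 * 0.1962
I = $9,044.82

$9,044.82


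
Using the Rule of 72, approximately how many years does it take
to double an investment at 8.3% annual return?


Formula: Years ≈ 72 / r
Substituting: Years ≈ 72 / 8.3
Years ≈ 8.7

8.7 years


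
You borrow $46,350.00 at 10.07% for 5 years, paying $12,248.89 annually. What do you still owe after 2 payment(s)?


Formula: Balance = PV*(1+r)^k - PMT*((1+r)^k - 1)/r
Growth: (1 + 0.1007)^2 = 1.21154
Accumulated factor: ((1+r)^k - 1)/r = 2.1007
Balance = $46,350.00 * 1.21154 - $12,248.89 * 2.1007
Balance = $30,423.66

$30,423.66


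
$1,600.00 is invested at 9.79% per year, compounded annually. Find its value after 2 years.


Formula: FV = P * (1 + r)^n
Substituting: FV = $1,600.00 * (1 + 0.0979)^2
Growth factor: (1.0979)^2 = 1.205384
FV = $1,600.00 * 1.205384 = $1,928.62

$1,928.62


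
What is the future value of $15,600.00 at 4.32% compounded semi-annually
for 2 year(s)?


Formula: FV = P * (1 + r/m)^(m*t)
Period rate: r/m = 0.0432 / 2 = 0.0216
Total periods: m*t = 2 * 2 = 4
Growth factor: (1 + 0.0216)^4 = 1.08924
FV = $15,600.00 * 1.08924 = $16,992.14

$16,992.14


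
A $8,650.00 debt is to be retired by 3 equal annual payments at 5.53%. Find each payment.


Formula: PMT = PV * r / (1 - (1+r)^(-n))
Denominator: 1 - (1 + 0.0553)^(-3) = 0.149112
Numerator: $8,650.00 * 0.0553 = 478.345
PMT = 478.345 / 0.149112 = $3,207.95

$3,207.95


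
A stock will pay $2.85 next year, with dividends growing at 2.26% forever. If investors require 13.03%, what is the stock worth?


Formula: P = D1 / (r - g)
Spread: r - g = 0.1303 - 0.0226 = 0.1077
Substituting: P = $2.85 / 0.1077
P = $26.46

$26.46


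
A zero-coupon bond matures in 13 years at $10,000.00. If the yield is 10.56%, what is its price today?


Formula: Price = FV / (1 + r)^n
Substituting: Price = $10,000.00 / (1 + 0.1056)^13
Discount factor: (1.1056)^13 = 3.68786
Price = $10,000.00 / 3.68786 = $2,711.60

$2,711.60


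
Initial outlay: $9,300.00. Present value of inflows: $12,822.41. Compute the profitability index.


Formula: PI = PV(cash flows) / initial investment
Substituting: PI = $12,822.41 / $9,300.00
PI = 1.3788

1.3788


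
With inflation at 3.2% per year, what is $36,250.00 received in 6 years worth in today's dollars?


Formula: Real value = nominal / (1 + inflation)^years
Price level: (1 + 0.032)^6 = 1.208031
Real value = $36,250.00 / 1.208031 = $30,007.50

$30,007.50


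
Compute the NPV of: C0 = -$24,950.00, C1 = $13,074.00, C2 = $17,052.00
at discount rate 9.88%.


Formula: NPV = C0 + C1/(1+r) + C2/(1+r)^2
Discount C1: $13,074.00 / (1 + 0.0988) = $11,898.43
Discount C2: $17,052.00 / (1 + 0.0988)^2 = $14,123.36
NPV = -$24,950.00 + $11,898.43 + $14,123.36 = $1,071.79

$1,071.79


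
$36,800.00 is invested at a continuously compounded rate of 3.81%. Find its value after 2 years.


Formula: FV = P * e^(r*t)
Exponent: r*t = 0.0381 * 2 = 0.0762
e^(0.0762) = 1.079178
FV = $36,800.00 * 1.079178 = $39,713.76

$39,713.76


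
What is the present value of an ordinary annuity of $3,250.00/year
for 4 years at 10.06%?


Formula: PV = PMT * (1 - (1+r)^(-n)) / r
Discount factor: (1 + 0.1006)^(-4) = 0.681525
Bracket: 1 - 0.681525 = 0.318475
PV = $3,250.00 * 0.318475 / 0.1006 = $10,288.70

$10,288.70


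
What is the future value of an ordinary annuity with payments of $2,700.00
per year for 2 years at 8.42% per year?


Formula: FV = PMT * ((1+r)^n - 1) / r
Growth factor: (1 + 0.0842)^2 = 1.17549
Numerator: 1.17549 - 1 = 0.17549
FV = $2,700.00 * 0.17549 / 0.0842 = $5,627.34

$5,627.34


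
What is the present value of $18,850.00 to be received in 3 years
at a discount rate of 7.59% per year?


Formula: PV = FV / (1 + r)^n
Substituting: PV = $18,850.00 / (1 + 0.0759)^3
Discount factor: (1.0759)^3 = 1.24542
PV = $18,850.00 / 1.24542 = $15,135.46

$15,135.46


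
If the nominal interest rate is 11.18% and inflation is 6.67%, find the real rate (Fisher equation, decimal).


Formula: (1 + r_real) = (1 + r_nom) / (1 + inflation)
Substituting: (1 + r_real) = 1.1118 / 1.0667
(1 + r_real) = 1.04228
r_real = 1.04228 - 1 = 0.04228

0.04228


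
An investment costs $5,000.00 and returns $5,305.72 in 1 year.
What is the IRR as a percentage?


Formula: IRR = C1/C0 - 1
Substituting: IRR = $5,305.72 / $5,000.00 - 1
Ratio: 1.061144 - 1 = 0.061144
IRR = 6.1144%

6.1144%


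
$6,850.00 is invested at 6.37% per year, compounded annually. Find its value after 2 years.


Formula: FV = P * (1 + r)^n
Substituting: FV = $6,850.00 * (1 + 0.0637)^2
Growth factor: (1.0637)^2 = 1.131458
FV = $6,850.00 * 1.131458 = $7,750.49

$7,750.49


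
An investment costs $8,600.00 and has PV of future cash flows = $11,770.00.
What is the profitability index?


Formula: PI = PV(cash flows) / initial investment
Substituting: PI = $11,770.00 / $8,600.00
PI = 1.3686

1.3686


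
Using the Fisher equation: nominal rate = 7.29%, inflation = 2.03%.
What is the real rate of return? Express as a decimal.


Formula: (1 + r_real) = (1 + r_nom) / (1 + inflation)
Substituting: (1 + r_real) = 1.0729 / 1.0203
(1 + r_real) = 1.051553
r_real = 1.051553 - 1 = 0.051553

0.051553


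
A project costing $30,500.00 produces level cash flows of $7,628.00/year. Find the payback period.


Formula: Payback = investment / annual cash flow
Substituting: Payback = $30,500.00 / $7,628.00
Payback = 3.9984 years

3.9984 years


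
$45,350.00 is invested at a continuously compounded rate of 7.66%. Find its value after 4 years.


Formula: FV = P * e^(r*t)
Exponent: r*t = 0.0766 * 4 = 0.3064
e^(0.3064) = 1.358526
FV = $45,350.00 * 1.358526 = $61,609.14

$61,609.14


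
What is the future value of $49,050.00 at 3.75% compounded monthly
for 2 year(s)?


Formula: FV = P * (1 + r/m)^(m*t)
Period rate: r/m = 0.0375 / 12 = 0.003125
Total periods: m*t = 12 * 2 = 24
Growth factor: (1 + 0.003125)^24 = 1.077758
FV = $49,050.00 * 1.077758 = $52,864.04

$52,864.04


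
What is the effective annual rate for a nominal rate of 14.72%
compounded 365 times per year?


Formula: EAR = (1 + r/m)^m - 1
Period rate: r/m = 0.1472 / 365 = 0.000403
Compounding: (1 + 0.000403)^365 = 1.158551
EAR = 1.158551 - 1 = 0.158551

0.158551


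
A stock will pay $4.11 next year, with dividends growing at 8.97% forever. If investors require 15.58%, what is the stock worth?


Formula: P = D1 / (r - g)
Spread: r - g = 0.1558 - 0.0897 = 0.0661
Substituting: P = $4.11 / 0.0661
P = $62.18

$62.18


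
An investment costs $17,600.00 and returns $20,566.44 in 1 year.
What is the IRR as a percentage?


Formula: IRR = C1/C0 - 1
Substituting: IRR = $20,566.44 / $17,600.00 - 1
Ratio: 1.168548 - 1 = 0.168548
IRR = 16.8548%

16.8548%


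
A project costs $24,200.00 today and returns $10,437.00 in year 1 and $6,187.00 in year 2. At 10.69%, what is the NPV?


Formula: NPV = C0 + C1/(1+r) + C2/(1+r)^2
Discount C1: $10,437.00 / (1 + 0.1069) = $9,429.04
Discount C2: $6,187.00 / (1 + 0.1069)^2 = $5,049.67
NPV = -$24,200.00 + $9,429.04 + $5,049.67 = -$9,721.29

-$9,721.29


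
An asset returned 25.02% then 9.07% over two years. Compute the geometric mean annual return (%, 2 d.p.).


Formula: Geometric mean = ((1+r1)*(1+r2))^(1/2) - 1
Product: (1 + 0.2502) * (1 + 0.0907) = 1.2502 * 1.0907 = 1.363593
Square root: 1.363593^0.5 = 1.16773
Geometric mean = 1.16773 - 1 = 0.16773
As percentage: 16.77%

16.77%


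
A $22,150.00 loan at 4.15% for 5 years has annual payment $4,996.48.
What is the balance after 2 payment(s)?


Formula: Balance = PV*(1+r)^k - PMT*((1+r)^k - 1)/r
Growth: (1 + 0.0415)^2 = 1.084722
Accumulated factor: ((1+r)^k - 1)/r = 2.0415
Balance = $22,150.00 * 1.084722 - $4,996.48 * 2.0415
Balance = $13,826.28

$13,826.28


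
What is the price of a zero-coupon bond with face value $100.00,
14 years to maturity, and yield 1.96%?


Formula: Price = FV / (1 + r)^n
Substituting: Price = $100.00 / (1 + 0.0196)^14
Discount factor: (1.0196)^14 = 1.312253
Price = $100.00 / 1.312253 = $76.20

$76.20


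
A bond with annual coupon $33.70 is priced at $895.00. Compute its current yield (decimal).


Formula: Current yield = annual coupon / price
Substituting: CY = $33.70 / $895.00
CY = 0.037654

0.037654


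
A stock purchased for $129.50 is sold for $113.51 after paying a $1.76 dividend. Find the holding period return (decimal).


Formula: HPR = (P1 - P0 + D) / P0
Gain: $113.51 - $129.50 + $1.76 = -$14.23
HPR = -$14.23 / $129.50 = -0.1099

-0.1099


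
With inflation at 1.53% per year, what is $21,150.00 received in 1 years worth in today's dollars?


Formula: Real value = nominal / (1 + inflation)^years
Price level: (1 + 0.0153)^1 = 1.0153
Real value = $21,150.00 / 1.0153 = $20,831.28

$20,831.28


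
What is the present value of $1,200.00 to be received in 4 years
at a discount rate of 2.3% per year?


Formula: PV = FV / (1 + r)^n
Substituting: PV = $1,200.00 / (1 + 0.023)^4
Discount factor: (1.023)^4 = 1.095223
PV = $1,200.00 / 1.095223 = $1,095.67

$1,095.67


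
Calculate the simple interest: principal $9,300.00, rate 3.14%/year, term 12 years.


Formula: I = P * r * t
Substituting: I = $9,300.00 * 0.0314 * 12
Step: I = $9,300.00 * 0.3768
I = $3,504.24

$3,504.24


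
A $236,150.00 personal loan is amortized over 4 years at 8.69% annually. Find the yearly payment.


Formula: PMT = PV * r / (1 - (1+r)^(-n))
Denominator: 1 - (1 + 0.0869)^(-4) = 0.283458
Numerator: $236,150.00 * 0.0869 = 20521.435
PMT = 20521.435 / 0.283458 = $72,396.74

$72,396.74


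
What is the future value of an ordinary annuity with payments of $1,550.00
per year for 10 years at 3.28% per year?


Formula: FV = PMT * ((1+r)^n - 1) / r
Growth factor: (1 + 0.0328)^10 = 1.3809
Numerator: 1.3809 - 1 = 0.3809
FV = $1,550.00 * 0.3809 / 0.0328 = $17,999.86

$17,999.86


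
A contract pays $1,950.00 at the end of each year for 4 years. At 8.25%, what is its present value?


Formula: PV = PMT * (1 - (1+r)^(-n)) / r
Discount factor: (1 + 0.0825)^(-4) = 0.728263
Bracket: 1 - 0.728263 = 0.271737
PV = $1,950.00 * 0.271737 / 0.0825 = $6,422.87

$6,422.87


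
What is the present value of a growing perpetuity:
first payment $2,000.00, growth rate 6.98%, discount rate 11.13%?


Formula: PV = C / (r - g)
Spread: r - g = 0.1113 - 0.0698 = 0.0415
Substituting: PV = $2,000.00 / 0.0415
PV = $48,192.77

$48,192.77


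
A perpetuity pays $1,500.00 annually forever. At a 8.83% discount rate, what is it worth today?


Formula: PV = C / r
Substituting: PV = $1,500.00 / 0.0883
PV = $16,987.54

$16,987.54


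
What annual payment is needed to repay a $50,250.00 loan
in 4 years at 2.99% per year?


Formula: PMT = PV * r / (1 - (1+r)^(-n))
Denominator: 1 - (1 + 0.0299)^(-4) = 0.111168
Numerator: $50,250.00 * 0.0299 = 1502.475
PMT = 1502.475 / 0.111168 = $13,515.38

$13,515.38


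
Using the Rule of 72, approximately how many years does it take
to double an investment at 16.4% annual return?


Formula: Years ≈ 72 / r
Substituting: Years ≈ 72 / 16.4
Years ≈ 4.4

4.4 years


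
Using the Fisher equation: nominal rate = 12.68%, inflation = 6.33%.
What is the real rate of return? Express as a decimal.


Formula: (1 + r_real) = (1 + r_nom) / (1 + inflation)
Substituting: (1 + r_real) = 1.1268 / 1.0633
(1 + r_real) = 1.05972
r_real = 1.05972 - 1 = 0.05972

0.05972
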